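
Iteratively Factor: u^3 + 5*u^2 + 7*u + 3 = (u + 3)*(u^2 + 2*u + 1) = (u + 1)*(u + 3)*(u + 1)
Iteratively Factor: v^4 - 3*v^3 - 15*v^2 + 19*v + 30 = (v - 2)*(v^3 - v^2 - 17*v - 15) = (v - 2)*(v + 1)*(v^2 - 2*v - 15) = (v - 5)*(v - 2)*(v + 1)*(v + 3)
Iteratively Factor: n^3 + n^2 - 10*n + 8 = (n - 2)*(n^2 + 3*n - 4) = (n - 2)*(n + 4)*(n - 1)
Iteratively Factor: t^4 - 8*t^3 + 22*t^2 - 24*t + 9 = (t - 3)*(t^3 - 5*t^2 + 7*t - 3) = (t - 3)*(t - 1)*(t^2 - 4*t + 3) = (t - 3)^2*(t - 1)*(t - 1)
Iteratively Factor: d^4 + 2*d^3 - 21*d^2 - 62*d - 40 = (d - 5)*(d^3 + 7*d^2 + 14*d + 8) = (d - 5)*(d + 2)*(d^2 + 5*d + 4) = (d - 5)*(d + 2)*(d + 4)*(d + 1)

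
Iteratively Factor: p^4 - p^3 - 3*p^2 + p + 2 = (p + 1)*(p^3 - 2*p^2 - p + 2) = (p + 1)^2*(p^2 - 3*p + 2) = (p - 2)*(p + 1)^2*(p - 1)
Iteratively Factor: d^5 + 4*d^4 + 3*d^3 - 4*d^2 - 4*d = (d + 2)*(d^4 + 2*d^3 - d^2 - 2*d) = (d - 1)*(d + 2)*(d^3 + 3*d^2 + 2*d) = d*(d - 1)*(d + 2)*(d^2 + 3*d + 2) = d*(d - 1)*(d + 2)^2*(d + 1)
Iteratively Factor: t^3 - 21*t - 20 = (t + 4)*(t^2 - 4*t - 5) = (t - 5)*(t + 4)*(t + 1)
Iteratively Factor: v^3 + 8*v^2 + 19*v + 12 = (v + 3)*(v^2 + 5*v + 4) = (v + 1)*(v + 3)*(v + 4)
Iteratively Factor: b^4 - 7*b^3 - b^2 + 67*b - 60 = (b - 4)*(b^3 - 3*b^2 - 13*b + 15) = (b - 5)*(b - 4)*(b^2 + 2*b - 3) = (b - 5)*(b - 4)*(b - 1)*(b + 3)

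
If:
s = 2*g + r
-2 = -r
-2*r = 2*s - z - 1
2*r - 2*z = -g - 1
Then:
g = -9/7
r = 2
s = -4/7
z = 13/7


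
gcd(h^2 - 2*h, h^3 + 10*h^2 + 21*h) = h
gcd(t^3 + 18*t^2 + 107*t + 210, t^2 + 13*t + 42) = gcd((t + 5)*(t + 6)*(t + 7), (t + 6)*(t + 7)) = t^2 + 13*t + 42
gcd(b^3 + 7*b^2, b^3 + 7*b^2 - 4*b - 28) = b + 7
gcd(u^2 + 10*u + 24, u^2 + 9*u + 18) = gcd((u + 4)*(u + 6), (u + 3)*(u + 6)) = u + 6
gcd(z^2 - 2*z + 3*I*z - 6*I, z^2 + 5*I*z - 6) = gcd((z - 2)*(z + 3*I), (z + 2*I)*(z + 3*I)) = z + 3*I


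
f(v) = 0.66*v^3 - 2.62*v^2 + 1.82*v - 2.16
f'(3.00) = 3.92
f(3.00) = -2.46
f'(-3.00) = 35.36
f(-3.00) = -49.02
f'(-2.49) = 27.14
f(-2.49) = -33.13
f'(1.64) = -1.45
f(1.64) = -3.31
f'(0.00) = 1.82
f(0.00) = -2.16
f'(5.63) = 35.08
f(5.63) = 42.82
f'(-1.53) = 14.47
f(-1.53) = -13.44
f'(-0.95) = 8.58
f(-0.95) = -6.82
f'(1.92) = -0.94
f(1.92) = -3.65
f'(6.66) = 54.75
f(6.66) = 88.72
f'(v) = 1.98*v^2 - 5.24*v + 1.82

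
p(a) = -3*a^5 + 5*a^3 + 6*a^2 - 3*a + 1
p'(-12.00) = -309027.00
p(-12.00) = 738757.00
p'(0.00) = -3.00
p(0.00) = 1.00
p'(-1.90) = -167.13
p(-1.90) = 68.35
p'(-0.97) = -13.81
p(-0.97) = 7.57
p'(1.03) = 8.39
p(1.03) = 6.26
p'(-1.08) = -18.87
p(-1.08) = 9.35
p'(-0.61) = -6.82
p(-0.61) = 4.18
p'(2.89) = -889.40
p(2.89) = -441.67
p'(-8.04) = -61807.90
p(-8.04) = 98600.68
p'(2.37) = -363.55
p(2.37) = -130.17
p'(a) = -15*a^4 + 15*a^2 + 12*a - 3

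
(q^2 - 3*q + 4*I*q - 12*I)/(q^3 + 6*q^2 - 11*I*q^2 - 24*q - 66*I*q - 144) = (q^2 + q*(-3 + 4*I) - 12*I)/(q^3 + q^2*(6 - 11*I) + q*(-24 - 66*I) - 144)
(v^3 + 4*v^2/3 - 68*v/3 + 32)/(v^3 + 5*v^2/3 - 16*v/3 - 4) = (3*v^2 + 10*v - 48)/(3*v^2 + 11*v + 6)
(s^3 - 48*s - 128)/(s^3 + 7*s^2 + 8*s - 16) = (s - 8)/(s - 1)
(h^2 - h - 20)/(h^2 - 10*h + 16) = (h^2 - h - 20)/(h^2 - 10*h + 16)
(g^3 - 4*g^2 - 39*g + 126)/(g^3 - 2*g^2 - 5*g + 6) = (g^2 - g - 42)/(g^2 + g - 2)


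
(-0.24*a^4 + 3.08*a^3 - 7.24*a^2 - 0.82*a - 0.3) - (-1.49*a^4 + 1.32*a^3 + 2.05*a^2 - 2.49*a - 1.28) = 1.25*a^4 + 1.76*a^3 - 9.29*a^2 + 1.67*a + 0.98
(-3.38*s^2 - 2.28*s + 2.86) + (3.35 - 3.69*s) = -3.38*s^2 - 5.97*s + 6.21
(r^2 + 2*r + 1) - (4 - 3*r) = r^2 + 5*r - 3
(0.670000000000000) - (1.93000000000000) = -1.26000000000000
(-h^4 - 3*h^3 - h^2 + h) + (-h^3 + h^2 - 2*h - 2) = -h^4 - 4*h^3 - h - 2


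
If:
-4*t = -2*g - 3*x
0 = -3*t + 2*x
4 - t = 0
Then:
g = -1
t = 4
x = 6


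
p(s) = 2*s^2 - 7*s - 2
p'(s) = 4*s - 7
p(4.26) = 4.48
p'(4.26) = 10.04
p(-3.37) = 44.30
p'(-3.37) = -20.48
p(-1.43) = 12.10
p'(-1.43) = -12.72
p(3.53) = -1.79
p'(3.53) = 7.12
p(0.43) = -4.64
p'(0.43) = -5.28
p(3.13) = -4.32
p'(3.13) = 5.52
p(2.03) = -7.97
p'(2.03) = 1.12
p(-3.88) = 55.27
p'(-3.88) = -22.52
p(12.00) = 202.00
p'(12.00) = 41.00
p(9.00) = 97.00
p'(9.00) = 29.00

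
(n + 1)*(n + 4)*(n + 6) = n^3 + 11*n^2 + 34*n + 24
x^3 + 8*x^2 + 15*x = x*(x + 3)*(x + 5)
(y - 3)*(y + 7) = y^2 + 4*y - 21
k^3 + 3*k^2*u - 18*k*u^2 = k*(k - 3*u)*(k + 6*u)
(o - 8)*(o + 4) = o^2 - 4*o - 32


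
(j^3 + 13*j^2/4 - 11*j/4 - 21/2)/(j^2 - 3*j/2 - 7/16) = 4*(j^2 + 5*j + 6)/(4*j + 1)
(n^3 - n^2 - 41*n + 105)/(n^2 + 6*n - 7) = (n^2 - 8*n + 15)/(n - 1)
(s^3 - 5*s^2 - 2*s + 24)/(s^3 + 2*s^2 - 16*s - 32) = (s - 3)/(s + 4)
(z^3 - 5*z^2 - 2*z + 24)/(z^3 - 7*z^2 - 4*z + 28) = (z^2 - 7*z + 12)/(z^2 - 9*z + 14)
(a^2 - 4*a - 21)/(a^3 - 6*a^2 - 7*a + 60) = (a - 7)/(a^2 - 9*a + 20)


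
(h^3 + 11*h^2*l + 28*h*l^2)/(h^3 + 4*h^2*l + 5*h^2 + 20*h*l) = (h + 7*l)/(h + 5)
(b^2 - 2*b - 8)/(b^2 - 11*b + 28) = (b + 2)/(b - 7)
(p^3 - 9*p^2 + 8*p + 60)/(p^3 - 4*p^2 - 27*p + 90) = (p^2 - 3*p - 10)/(p^2 + 2*p - 15)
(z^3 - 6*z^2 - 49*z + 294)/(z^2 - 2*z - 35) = (z^2 + z - 42)/(z + 5)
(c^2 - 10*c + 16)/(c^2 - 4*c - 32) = (c - 2)/(c + 4)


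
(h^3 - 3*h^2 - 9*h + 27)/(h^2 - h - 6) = (h^2 - 9)/(h + 2)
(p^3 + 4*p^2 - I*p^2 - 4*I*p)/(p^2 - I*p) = p + 4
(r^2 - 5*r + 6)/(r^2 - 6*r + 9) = (r - 2)/(r - 3)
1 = 1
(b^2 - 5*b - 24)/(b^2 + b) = (b^2 - 5*b - 24)/(b*(b + 1))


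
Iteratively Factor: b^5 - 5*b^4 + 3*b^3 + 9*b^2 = (b + 1)*(b^4 - 6*b^3 + 9*b^2) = b*(b + 1)*(b^3 - 6*b^2 + 9*b) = b*(b - 3)*(b + 1)*(b^2 - 3*b) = b*(b - 3)^2*(b + 1)*(b)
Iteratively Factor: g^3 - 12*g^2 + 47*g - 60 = (g - 5)*(g^2 - 7*g + 12) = (g - 5)*(g - 3)*(g - 4)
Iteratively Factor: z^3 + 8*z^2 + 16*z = (z + 4)*(z^2 + 4*z) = (z + 4)^2*(z)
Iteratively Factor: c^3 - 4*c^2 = (c - 4)*(c^2) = c*(c - 4)*(c)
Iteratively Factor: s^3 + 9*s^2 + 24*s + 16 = (s + 1)*(s^2 + 8*s + 16) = (s + 1)*(s + 4)*(s + 4)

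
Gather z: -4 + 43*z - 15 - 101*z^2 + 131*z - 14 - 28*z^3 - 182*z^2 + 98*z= -28*z^3 - 283*z^2 + 272*z - 33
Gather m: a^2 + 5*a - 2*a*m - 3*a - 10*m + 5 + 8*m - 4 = a^2 + 2*a + m*(-2*a - 2) + 1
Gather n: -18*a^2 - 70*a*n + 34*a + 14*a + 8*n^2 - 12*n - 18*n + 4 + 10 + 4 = -18*a^2 + 48*a + 8*n^2 + n*(-70*a - 30) + 18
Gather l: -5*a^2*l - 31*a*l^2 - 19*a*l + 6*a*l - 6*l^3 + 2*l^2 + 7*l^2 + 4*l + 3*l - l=-6*l^3 + l^2*(9 - 31*a) + l*(-5*a^2 - 13*a + 6)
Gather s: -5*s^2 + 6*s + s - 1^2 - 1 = -5*s^2 + 7*s - 2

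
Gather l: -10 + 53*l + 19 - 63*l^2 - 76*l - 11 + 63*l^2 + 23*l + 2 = 0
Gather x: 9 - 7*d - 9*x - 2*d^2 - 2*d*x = -2*d^2 - 7*d + x*(-2*d - 9) + 9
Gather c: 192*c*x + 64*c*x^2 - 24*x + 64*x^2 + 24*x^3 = c*(64*x^2 + 192*x) + 24*x^3 + 64*x^2 - 24*x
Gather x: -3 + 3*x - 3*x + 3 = 0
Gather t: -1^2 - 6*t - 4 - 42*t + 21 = 16 - 48*t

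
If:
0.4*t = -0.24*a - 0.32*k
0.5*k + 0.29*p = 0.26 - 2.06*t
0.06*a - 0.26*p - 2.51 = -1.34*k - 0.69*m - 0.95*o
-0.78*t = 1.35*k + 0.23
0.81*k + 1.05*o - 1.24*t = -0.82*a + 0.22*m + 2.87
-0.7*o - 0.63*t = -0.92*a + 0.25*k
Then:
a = 0.85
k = 0.23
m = 2.87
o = 1.67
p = 5.45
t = -0.70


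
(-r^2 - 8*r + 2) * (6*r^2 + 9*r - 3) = -6*r^4 - 57*r^3 - 57*r^2 + 42*r - 6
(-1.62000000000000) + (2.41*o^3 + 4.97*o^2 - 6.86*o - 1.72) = 2.41*o^3 + 4.97*o^2 - 6.86*o - 3.34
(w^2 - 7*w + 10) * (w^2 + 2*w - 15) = w^4 - 5*w^3 - 19*w^2 + 125*w - 150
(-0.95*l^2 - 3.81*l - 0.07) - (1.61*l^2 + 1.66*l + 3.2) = -2.56*l^2 - 5.47*l - 3.27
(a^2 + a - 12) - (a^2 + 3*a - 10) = -2*a - 2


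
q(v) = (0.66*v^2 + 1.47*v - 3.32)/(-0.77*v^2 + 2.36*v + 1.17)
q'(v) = (1.32*v + 1.47)/(-0.77*v^2 + 2.36*v + 1.17) + (1.54*v - 2.36)*(0.66*v^2 + 1.47*v - 3.32)/(-0.77*v^2 + 2.36*v + 1.17)^2 = (2.6895*v^2 - 3.5684*v + 9.5551)/(0.5929*v^4 - 3.6344*v^3 + 3.7678*v^2 + 5.5224*v + 1.3689)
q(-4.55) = -0.14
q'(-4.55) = 0.13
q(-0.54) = 11.92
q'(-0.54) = 113.37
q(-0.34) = -13.44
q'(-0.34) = 142.75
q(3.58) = -41.63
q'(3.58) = 500.69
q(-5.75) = -0.27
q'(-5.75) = 0.08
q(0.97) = -0.47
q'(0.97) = 1.15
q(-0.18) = -4.95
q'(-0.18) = 19.83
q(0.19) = -1.90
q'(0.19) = 3.55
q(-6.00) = -0.29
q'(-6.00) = 0.08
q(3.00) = 5.33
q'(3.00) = 13.23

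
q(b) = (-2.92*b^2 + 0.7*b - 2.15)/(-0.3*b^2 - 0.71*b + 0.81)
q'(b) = (0.7 - 5.84*b)/(-0.3*b^2 - 0.71*b + 0.81) + (0.6*b + 0.71)*(-2.92*b^2 + 0.7*b - 2.15)/(-0.3*b^2 - 0.71*b + 0.81)^2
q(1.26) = 10.53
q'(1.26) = -15.64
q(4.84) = 6.96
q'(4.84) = 0.25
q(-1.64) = -9.55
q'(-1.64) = 11.04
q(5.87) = 7.20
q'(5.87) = 0.23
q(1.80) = 7.19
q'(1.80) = -2.12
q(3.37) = 6.60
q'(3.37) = 0.19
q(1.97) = 6.90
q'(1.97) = -1.29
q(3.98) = 6.74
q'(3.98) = 0.25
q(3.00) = 6.55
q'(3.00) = 0.09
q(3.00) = 6.55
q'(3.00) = 0.09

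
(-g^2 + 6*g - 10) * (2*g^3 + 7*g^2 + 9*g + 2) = -2*g^5 + 5*g^4 + 13*g^3 - 18*g^2 - 78*g - 20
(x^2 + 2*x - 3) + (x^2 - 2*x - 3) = 2*x^2 - 6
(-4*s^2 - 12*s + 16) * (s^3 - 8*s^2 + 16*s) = -4*s^5 + 20*s^4 + 48*s^3 - 320*s^2 + 256*s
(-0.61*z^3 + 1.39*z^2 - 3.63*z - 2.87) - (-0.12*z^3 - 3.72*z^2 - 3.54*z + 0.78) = -0.49*z^3 + 5.11*z^2 - 0.0899999999999999*z - 3.65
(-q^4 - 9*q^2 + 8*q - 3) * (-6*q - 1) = 6*q^5 + q^4 + 54*q^3 - 39*q^2 + 10*q + 3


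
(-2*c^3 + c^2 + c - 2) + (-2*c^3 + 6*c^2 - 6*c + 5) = -4*c^3 + 7*c^2 - 5*c + 3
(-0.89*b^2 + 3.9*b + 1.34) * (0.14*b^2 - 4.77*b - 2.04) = -0.1246*b^4 + 4.7913*b^3 - 16.5998*b^2 - 14.3478*b - 2.7336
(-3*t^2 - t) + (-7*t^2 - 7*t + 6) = -10*t^2 - 8*t + 6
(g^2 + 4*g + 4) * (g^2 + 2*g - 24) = g^4 + 6*g^3 - 12*g^2 - 88*g - 96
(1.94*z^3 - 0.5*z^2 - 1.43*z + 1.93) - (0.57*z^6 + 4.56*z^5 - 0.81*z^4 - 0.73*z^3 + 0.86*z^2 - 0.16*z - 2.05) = -0.57*z^6 - 4.56*z^5 + 0.81*z^4 + 2.67*z^3 - 1.36*z^2 - 1.27*z + 3.98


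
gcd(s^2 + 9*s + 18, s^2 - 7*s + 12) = 1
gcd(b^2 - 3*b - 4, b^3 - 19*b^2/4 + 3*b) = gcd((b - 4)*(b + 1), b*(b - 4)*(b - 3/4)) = b - 4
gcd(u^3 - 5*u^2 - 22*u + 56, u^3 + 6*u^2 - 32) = u^2 + 2*u - 8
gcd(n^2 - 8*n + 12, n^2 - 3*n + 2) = n - 2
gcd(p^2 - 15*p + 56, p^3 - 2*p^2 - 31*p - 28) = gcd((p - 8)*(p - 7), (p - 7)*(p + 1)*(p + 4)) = p - 7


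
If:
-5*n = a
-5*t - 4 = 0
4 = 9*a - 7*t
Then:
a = -8/45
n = 8/225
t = -4/5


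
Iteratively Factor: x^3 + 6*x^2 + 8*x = (x + 2)*(x^2 + 4*x) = x*(x + 2)*(x + 4)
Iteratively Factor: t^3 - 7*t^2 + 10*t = (t - 2)*(t^2 - 5*t) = (t - 5)*(t - 2)*(t)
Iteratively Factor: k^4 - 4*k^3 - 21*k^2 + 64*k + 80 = (k + 4)*(k^3 - 8*k^2 + 11*k + 20) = (k + 1)*(k + 4)*(k^2 - 9*k + 20) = (k - 5)*(k + 1)*(k + 4)*(k - 4)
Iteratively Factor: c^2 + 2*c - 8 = (c + 4)*(c - 2)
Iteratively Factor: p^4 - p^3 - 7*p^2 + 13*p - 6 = (p - 1)*(p^3 - 7*p + 6) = (p - 2)*(p - 1)*(p^2 + 2*p - 3) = (p - 2)*(p - 1)^2*(p + 3)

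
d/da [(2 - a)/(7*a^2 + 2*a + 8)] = (7*a^2 - 28*a - 12)/(49*a^4 + 28*a^3 + 116*a^2 + 32*a + 64)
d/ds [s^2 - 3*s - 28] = 2*s - 3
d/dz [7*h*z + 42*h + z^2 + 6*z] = 7*h + 2*z + 6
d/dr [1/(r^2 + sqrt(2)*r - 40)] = (-2*r - sqrt(2))/(r^2 + sqrt(2)*r - 40)^2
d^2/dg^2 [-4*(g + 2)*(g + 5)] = -8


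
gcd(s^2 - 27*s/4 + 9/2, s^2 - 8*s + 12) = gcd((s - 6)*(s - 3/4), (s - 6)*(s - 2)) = s - 6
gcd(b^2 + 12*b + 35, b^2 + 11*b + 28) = b + 7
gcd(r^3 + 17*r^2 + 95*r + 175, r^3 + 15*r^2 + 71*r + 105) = r^2 + 12*r + 35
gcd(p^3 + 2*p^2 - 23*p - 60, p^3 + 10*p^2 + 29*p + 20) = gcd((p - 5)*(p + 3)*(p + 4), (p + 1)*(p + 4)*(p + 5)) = p + 4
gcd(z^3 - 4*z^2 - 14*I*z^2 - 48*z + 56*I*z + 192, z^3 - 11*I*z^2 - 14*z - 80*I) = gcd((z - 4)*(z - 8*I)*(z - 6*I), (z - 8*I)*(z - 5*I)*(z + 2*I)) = z - 8*I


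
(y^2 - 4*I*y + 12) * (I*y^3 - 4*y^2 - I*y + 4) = I*y^5 + 27*I*y^3 - 48*y^2 - 28*I*y + 48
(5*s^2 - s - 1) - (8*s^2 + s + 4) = -3*s^2 - 2*s - 5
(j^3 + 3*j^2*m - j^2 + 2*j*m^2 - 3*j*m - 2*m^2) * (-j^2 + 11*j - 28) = -j^5 - 3*j^4*m + 12*j^4 - 2*j^3*m^2 + 36*j^3*m - 39*j^3 + 24*j^2*m^2 - 117*j^2*m + 28*j^2 - 78*j*m^2 + 84*j*m + 56*m^2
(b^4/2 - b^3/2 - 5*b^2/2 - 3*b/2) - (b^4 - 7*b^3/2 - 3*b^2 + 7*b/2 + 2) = -b^4/2 + 3*b^3 + b^2/2 - 5*b - 2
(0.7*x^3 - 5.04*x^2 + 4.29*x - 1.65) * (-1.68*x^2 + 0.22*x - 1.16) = -1.176*x^5 + 8.6212*x^4 - 9.128*x^3 + 9.5622*x^2 - 5.3394*x + 1.914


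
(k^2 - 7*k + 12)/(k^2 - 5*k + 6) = (k - 4)/(k - 2)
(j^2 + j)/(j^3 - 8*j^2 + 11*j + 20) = j/(j^2 - 9*j + 20)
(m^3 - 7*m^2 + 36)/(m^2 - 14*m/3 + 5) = 3*(m^2 - 4*m - 12)/(3*m - 5)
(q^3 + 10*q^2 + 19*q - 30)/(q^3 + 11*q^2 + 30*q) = (q - 1)/q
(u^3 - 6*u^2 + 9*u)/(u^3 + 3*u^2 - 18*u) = (u - 3)/(u + 6)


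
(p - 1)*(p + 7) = p^2 + 6*p - 7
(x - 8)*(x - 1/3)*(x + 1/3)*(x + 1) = x^4 - 7*x^3 - 73*x^2/9 + 7*x/9 + 8/9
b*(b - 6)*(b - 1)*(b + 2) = b^4 - 5*b^3 - 8*b^2 + 12*b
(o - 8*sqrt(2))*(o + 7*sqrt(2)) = o^2 - sqrt(2)*o - 112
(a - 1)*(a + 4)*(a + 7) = a^3 + 10*a^2 + 17*a - 28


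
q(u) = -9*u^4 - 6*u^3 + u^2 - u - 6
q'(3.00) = -1129.00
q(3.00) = -891.00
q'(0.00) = -1.00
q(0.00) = -6.00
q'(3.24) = -1407.92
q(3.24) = -1194.61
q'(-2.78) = 627.79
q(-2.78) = -404.14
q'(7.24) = -14592.16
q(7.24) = -26966.29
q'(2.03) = -372.27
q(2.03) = -206.94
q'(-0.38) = -2.38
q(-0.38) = -5.33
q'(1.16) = -79.09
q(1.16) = -31.48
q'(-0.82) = 5.11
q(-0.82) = -5.27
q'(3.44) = -1672.60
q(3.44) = -1502.16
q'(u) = -36*u^3 - 18*u^2 + 2*u - 1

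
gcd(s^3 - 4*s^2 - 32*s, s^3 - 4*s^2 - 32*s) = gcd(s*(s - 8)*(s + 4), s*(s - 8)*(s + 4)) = s^3 - 4*s^2 - 32*s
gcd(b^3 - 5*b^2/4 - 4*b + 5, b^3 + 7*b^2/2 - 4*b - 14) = b^2 - 4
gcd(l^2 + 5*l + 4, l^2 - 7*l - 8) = l + 1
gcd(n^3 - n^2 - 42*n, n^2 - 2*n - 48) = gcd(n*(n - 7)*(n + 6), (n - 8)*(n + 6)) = n + 6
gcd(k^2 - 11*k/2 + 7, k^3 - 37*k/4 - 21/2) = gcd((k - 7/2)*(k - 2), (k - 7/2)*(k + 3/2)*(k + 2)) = k - 7/2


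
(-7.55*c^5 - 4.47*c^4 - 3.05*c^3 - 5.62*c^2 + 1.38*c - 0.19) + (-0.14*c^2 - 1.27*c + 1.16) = -7.55*c^5 - 4.47*c^4 - 3.05*c^3 - 5.76*c^2 + 0.11*c + 0.97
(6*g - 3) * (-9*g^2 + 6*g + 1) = -54*g^3 + 63*g^2 - 12*g - 3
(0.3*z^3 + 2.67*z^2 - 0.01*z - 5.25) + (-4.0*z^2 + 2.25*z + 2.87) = 0.3*z^3 - 1.33*z^2 + 2.24*z - 2.38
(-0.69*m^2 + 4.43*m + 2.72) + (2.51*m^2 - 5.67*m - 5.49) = 1.82*m^2 - 1.24*m - 2.77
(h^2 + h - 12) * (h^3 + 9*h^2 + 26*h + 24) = h^5 + 10*h^4 + 23*h^3 - 58*h^2 - 288*h - 288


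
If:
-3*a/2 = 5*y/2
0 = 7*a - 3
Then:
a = 3/7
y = -9/35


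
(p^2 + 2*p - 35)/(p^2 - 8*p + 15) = (p + 7)/(p - 3)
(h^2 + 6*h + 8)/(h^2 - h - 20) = (h + 2)/(h - 5)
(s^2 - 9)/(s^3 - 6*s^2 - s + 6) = (s^2 - 9)/(s^3 - 6*s^2 - s + 6)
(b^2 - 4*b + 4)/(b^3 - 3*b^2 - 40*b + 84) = (b - 2)/(b^2 - b - 42)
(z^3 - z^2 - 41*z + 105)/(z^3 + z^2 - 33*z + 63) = (z - 5)/(z - 3)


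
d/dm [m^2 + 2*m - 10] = 2*m + 2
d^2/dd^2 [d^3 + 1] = 6*d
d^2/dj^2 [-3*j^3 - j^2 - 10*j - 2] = -18*j - 2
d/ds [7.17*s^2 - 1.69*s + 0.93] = 14.34*s - 1.69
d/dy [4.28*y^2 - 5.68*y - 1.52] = 8.56*y - 5.68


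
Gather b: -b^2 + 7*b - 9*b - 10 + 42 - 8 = -b^2 - 2*b + 24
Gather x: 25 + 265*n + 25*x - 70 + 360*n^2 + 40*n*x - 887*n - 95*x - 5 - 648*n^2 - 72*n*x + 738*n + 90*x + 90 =-288*n^2 + 116*n + x*(20 - 32*n) + 40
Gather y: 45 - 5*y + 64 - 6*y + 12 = 121 - 11*y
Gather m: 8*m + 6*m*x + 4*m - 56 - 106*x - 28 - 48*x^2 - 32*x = m*(6*x + 12) - 48*x^2 - 138*x - 84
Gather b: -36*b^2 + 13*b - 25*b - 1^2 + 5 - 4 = -36*b^2 - 12*b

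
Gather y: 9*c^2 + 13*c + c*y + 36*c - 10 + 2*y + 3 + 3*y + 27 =9*c^2 + 49*c + y*(c + 5) + 20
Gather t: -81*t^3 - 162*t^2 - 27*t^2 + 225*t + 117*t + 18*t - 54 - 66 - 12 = -81*t^3 - 189*t^2 + 360*t - 132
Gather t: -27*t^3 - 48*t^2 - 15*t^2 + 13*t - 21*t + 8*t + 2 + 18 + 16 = -27*t^3 - 63*t^2 + 36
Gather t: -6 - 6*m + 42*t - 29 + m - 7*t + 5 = -5*m + 35*t - 30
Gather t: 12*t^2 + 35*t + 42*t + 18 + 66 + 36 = 12*t^2 + 77*t + 120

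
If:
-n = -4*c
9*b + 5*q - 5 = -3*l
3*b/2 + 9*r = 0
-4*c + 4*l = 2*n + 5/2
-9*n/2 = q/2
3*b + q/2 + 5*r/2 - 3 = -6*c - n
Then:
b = 1952/1479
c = 1817/35496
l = 2303/2958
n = 1817/8874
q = -1817/986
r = -976/4437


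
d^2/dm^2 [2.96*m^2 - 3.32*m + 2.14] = 5.92000000000000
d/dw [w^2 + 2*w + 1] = 2*w + 2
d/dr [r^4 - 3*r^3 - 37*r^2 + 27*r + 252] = 4*r^3 - 9*r^2 - 74*r + 27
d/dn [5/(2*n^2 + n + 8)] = 5*(-4*n - 1)/(2*n^2 + n + 8)^2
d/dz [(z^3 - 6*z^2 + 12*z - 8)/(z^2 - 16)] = (z^4 - 60*z^2 + 208*z - 192)/(z^4 - 32*z^2 + 256)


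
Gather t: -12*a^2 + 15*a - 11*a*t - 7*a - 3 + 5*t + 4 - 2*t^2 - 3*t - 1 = -12*a^2 + 8*a - 2*t^2 + t*(2 - 11*a)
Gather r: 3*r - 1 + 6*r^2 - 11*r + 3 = 6*r^2 - 8*r + 2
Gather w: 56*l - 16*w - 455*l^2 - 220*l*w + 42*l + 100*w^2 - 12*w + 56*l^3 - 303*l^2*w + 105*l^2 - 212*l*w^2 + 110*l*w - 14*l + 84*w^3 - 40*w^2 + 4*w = 56*l^3 - 350*l^2 + 84*l + 84*w^3 + w^2*(60 - 212*l) + w*(-303*l^2 - 110*l - 24)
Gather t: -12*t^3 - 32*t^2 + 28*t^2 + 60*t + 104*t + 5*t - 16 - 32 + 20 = -12*t^3 - 4*t^2 + 169*t - 28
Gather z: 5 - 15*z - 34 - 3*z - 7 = -18*z - 36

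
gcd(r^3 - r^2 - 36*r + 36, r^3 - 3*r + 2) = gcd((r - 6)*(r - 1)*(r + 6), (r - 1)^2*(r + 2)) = r - 1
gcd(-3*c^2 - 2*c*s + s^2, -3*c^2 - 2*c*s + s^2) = -3*c^2 - 2*c*s + s^2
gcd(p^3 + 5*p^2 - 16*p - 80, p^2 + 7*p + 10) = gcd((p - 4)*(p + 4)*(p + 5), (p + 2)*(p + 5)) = p + 5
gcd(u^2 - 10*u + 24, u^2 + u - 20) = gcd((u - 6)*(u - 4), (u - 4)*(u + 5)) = u - 4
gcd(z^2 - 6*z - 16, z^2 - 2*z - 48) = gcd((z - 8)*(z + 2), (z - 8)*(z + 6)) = z - 8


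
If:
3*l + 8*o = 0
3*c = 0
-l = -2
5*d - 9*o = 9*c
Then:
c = 0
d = -27/20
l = 2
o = -3/4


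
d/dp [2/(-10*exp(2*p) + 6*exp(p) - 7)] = (40*exp(p) - 12)*exp(p)/(10*exp(2*p) - 6*exp(p) + 7)^2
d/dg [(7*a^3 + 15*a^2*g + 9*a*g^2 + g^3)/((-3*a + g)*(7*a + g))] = (-7*a^2 - 6*a*g + g^2)/(9*a^2 - 6*a*g + g^2)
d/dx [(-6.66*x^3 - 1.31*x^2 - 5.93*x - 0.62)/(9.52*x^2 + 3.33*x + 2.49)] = (-63.4032*x^4 - 44.3556*x^3 + 2.3411*x^2 + 5.281*x - 12.7011)/(90.6304*x^4 + 63.4032*x^3 + 58.4985*x^2 + 16.5834*x + 6.2001)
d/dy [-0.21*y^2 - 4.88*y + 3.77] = -0.42*y - 4.88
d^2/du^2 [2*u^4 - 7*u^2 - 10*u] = 24*u^2 - 14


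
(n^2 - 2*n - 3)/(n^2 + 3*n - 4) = (n^2 - 2*n - 3)/(n^2 + 3*n - 4)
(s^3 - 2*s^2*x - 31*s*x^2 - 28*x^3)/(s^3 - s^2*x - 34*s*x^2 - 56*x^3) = (s + x)/(s + 2*x)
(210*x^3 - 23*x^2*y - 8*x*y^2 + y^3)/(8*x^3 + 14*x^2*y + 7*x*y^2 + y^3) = (210*x^3 - 23*x^2*y - 8*x*y^2 + y^3)/(8*x^3 + 14*x^2*y + 7*x*y^2 + y^3)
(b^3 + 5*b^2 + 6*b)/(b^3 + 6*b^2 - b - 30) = b*(b + 2)/(b^2 + 3*b - 10)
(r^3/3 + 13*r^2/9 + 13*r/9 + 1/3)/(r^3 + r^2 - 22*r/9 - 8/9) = (r^2 + 4*r + 3)/(3*r^2 + 2*r - 8)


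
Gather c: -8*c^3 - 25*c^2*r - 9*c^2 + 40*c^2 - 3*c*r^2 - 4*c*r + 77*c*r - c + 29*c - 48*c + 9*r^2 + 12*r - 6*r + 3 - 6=-8*c^3 + c^2*(31 - 25*r) + c*(-3*r^2 + 73*r - 20) + 9*r^2 + 6*r - 3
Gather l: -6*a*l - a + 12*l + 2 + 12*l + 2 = -a + l*(24 - 6*a) + 4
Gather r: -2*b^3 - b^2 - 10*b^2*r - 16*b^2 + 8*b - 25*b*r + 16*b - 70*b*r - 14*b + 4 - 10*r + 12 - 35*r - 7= -2*b^3 - 17*b^2 + 10*b + r*(-10*b^2 - 95*b - 45) + 9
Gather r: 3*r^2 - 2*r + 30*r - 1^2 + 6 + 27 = 3*r^2 + 28*r + 32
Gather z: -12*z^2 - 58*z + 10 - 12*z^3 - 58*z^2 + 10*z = -12*z^3 - 70*z^2 - 48*z + 10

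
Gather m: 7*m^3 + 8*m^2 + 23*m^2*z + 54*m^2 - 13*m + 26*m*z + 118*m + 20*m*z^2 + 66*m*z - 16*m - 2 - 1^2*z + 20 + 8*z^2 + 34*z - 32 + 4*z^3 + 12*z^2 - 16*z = 7*m^3 + m^2*(23*z + 62) + m*(20*z^2 + 92*z + 89) + 4*z^3 + 20*z^2 + 17*z - 14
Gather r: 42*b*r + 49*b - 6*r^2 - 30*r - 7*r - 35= 49*b - 6*r^2 + r*(42*b - 37) - 35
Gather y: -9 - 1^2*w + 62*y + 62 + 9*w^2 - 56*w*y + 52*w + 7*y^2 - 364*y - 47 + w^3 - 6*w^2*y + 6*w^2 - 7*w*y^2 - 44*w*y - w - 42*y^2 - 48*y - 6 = w^3 + 15*w^2 + 50*w + y^2*(-7*w - 35) + y*(-6*w^2 - 100*w - 350)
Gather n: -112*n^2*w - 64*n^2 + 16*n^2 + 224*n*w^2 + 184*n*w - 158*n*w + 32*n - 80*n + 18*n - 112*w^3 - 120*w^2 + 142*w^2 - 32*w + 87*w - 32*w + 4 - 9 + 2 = n^2*(-112*w - 48) + n*(224*w^2 + 26*w - 30) - 112*w^3 + 22*w^2 + 23*w - 3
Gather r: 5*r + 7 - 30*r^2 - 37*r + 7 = -30*r^2 - 32*r + 14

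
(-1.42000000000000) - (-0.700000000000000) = -0.720000000000000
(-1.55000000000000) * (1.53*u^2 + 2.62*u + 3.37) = -2.3715*u^2 - 4.061*u - 5.2235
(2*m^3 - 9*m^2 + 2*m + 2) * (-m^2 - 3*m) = -2*m^5 + 3*m^4 + 25*m^3 - 8*m^2 - 6*m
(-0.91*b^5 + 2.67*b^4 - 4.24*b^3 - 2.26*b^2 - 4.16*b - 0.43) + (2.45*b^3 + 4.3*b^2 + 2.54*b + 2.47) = -0.91*b^5 + 2.67*b^4 - 1.79*b^3 + 2.04*b^2 - 1.62*b + 2.04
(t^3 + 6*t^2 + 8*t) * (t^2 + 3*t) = t^5 + 9*t^4 + 26*t^3 + 24*t^2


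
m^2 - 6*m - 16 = (m - 8)*(m + 2)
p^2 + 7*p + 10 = (p + 2)*(p + 5)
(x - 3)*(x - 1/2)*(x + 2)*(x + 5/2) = x^4 + x^3 - 37*x^2/4 - 43*x/4 + 15/2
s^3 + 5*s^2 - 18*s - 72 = (s - 4)*(s + 3)*(s + 6)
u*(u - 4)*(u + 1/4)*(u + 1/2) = u^4 - 13*u^3/4 - 23*u^2/8 - u/2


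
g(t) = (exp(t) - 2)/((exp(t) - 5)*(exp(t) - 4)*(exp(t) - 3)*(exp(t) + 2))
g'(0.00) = 0.00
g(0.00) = 0.01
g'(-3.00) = 0.00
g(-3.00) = 0.02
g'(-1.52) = -0.00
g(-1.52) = 0.02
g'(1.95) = -0.16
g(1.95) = 0.02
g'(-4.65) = -0.00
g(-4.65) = 0.02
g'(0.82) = -0.24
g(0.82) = -0.02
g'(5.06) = -0.00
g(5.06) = 0.00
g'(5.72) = -0.00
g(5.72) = 0.00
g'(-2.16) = -0.00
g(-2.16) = 0.02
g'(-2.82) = -0.00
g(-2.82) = 0.02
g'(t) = -(exp(t) - 2)*exp(t)/((exp(t) - 5)*(exp(t) - 4)*(exp(t) - 3)*(exp(t) + 2)^2) + exp(t)/((exp(t) - 5)*(exp(t) - 4)*(exp(t) - 3)*(exp(t) + 2)) - (exp(t) - 2)*exp(t)/((exp(t) - 5)*(exp(t) - 4)*(exp(t) - 3)^2*(exp(t) + 2)) - (exp(t) - 2)*exp(t)/((exp(t) - 5)*(exp(t) - 4)^2*(exp(t) - 3)*(exp(t) + 2)) - (exp(t) - 2)*exp(t)/((exp(t) - 5)^2*(exp(t) - 4)*(exp(t) - 3)*(exp(t) + 2))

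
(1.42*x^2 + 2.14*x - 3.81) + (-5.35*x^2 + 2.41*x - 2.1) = -3.93*x^2 + 4.55*x - 5.91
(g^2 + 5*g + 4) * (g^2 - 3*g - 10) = g^4 + 2*g^3 - 21*g^2 - 62*g - 40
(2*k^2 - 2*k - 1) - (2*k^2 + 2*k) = -4*k - 1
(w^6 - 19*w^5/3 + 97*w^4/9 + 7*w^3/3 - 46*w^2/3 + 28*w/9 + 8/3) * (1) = w^6 - 19*w^5/3 + 97*w^4/9 + 7*w^3/3 - 46*w^2/3 + 28*w/9 + 8/3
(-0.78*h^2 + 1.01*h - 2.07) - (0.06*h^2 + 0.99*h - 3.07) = -0.84*h^2 + 0.02*h + 1.0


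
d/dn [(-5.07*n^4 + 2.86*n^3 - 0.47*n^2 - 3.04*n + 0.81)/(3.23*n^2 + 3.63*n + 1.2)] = (-32.7522*n^5 - 45.9745*n^4 - 3.5724*n^3 + 18.4091*n^2 - 6.3606*n - 6.5883)/(10.4329*n^4 + 23.4498*n^3 + 20.9289*n^2 + 8.712*n + 1.44)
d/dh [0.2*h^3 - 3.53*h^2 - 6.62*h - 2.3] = 0.6*h^2 - 7.06*h - 6.62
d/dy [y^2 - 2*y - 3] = 2*y - 2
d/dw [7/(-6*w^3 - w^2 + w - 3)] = 7*(18*w^2 + 2*w - 1)/(6*w^3 + w^2 - w + 3)^2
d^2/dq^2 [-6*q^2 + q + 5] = -12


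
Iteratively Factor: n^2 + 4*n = (n + 4)*(n)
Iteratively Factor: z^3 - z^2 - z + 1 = (z - 1)*(z^2 - 1) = (z - 1)^2*(z + 1)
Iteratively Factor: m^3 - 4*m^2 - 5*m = (m + 1)*(m^2 - 5*m) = (m - 5)*(m + 1)*(m)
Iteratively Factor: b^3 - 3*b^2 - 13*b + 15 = (b - 1)*(b^2 - 2*b - 15) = (b - 1)*(b + 3)*(b - 5)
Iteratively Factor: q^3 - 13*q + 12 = (q + 4)*(q^2 - 4*q + 3) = (q - 3)*(q + 4)*(q - 1)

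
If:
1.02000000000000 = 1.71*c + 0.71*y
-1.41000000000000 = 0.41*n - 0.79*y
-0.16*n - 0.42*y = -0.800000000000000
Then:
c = -0.17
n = 0.13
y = 1.85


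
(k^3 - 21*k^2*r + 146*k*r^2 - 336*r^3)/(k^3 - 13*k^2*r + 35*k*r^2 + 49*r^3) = (-k^2 + 14*k*r - 48*r^2)/(-k^2 + 6*k*r + 7*r^2)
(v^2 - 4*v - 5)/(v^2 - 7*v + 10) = (v + 1)/(v - 2)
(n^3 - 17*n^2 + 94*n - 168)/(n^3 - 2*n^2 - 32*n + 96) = (n^2 - 13*n + 42)/(n^2 + 2*n - 24)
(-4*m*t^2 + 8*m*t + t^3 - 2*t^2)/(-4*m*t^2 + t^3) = (t - 2)/t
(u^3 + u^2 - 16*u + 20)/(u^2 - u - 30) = (u^2 - 4*u + 4)/(u - 6)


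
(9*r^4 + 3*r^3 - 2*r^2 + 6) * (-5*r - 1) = -45*r^5 - 24*r^4 + 7*r^3 + 2*r^2 - 30*r - 6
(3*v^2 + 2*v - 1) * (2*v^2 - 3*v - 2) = 6*v^4 - 5*v^3 - 14*v^2 - v + 2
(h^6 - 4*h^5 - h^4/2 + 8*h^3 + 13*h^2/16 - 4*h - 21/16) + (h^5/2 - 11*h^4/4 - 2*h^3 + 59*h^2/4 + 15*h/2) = h^6 - 7*h^5/2 - 13*h^4/4 + 6*h^3 + 249*h^2/16 + 7*h/2 - 21/16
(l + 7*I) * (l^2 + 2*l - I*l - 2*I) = l^3 + 2*l^2 + 6*I*l^2 + 7*l + 12*I*l + 14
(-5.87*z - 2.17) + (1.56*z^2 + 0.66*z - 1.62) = 1.56*z^2 - 5.21*z - 3.79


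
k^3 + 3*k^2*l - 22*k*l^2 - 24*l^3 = (k - 4*l)*(k + l)*(k + 6*l)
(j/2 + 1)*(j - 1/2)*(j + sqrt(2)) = j^3/2 + sqrt(2)*j^2/2 + 3*j^2/4 - j/2 + 3*sqrt(2)*j/4 - sqrt(2)/2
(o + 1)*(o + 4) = o^2 + 5*o + 4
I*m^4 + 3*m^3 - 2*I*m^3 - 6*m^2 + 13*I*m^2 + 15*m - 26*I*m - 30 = (m - 2)*(m - 5*I)*(m + 3*I)*(I*m + 1)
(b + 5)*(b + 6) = b^2 + 11*b + 30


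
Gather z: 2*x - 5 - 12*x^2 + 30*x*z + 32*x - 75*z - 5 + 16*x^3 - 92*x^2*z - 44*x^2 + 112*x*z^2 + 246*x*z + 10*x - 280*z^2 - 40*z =16*x^3 - 56*x^2 + 44*x + z^2*(112*x - 280) + z*(-92*x^2 + 276*x - 115) - 10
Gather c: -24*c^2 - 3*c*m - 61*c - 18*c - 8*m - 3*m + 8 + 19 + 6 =-24*c^2 + c*(-3*m - 79) - 11*m + 33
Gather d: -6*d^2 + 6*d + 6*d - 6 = -6*d^2 + 12*d - 6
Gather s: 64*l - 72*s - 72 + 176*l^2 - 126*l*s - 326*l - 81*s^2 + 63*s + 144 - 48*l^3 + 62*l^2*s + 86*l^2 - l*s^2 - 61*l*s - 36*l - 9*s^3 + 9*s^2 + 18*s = -48*l^3 + 262*l^2 - 298*l - 9*s^3 + s^2*(-l - 72) + s*(62*l^2 - 187*l + 9) + 72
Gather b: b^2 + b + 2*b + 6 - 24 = b^2 + 3*b - 18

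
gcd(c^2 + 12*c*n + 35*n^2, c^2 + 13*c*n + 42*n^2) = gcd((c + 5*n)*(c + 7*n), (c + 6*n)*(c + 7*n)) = c + 7*n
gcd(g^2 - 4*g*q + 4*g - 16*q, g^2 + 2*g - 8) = g + 4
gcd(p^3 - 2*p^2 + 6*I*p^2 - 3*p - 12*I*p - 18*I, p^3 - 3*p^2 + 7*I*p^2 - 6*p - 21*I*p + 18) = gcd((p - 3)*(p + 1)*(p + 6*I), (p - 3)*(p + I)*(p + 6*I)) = p^2 + p*(-3 + 6*I) - 18*I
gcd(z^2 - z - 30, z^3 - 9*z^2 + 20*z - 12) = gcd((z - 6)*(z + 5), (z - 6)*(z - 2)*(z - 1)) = z - 6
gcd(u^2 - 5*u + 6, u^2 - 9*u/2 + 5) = u - 2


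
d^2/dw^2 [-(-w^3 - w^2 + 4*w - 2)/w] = 2 + 4/w^3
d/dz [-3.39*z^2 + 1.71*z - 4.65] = 1.71 - 6.78*z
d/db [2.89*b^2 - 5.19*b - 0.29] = 5.78*b - 5.19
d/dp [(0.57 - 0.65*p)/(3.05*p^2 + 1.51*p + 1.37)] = (1.9825*p^2 - 3.477*p - 1.7512)/(9.3025*p^4 + 9.211*p^3 + 10.6371*p^2 + 4.1374*p + 1.8769)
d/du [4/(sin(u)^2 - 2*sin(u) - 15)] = 8*(1 - sin(u))*cos(u)/((sin(u) - 5)^2*(sin(u) + 3)^2)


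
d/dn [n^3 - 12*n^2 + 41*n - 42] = 3*n^2 - 24*n + 41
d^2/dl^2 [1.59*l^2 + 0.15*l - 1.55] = 3.18000000000000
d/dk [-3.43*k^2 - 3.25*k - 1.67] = -6.86*k - 3.25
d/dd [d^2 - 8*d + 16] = 2*d - 8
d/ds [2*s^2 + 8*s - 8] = 4*s + 8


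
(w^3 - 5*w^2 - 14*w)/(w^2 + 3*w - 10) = w*(w^2 - 5*w - 14)/(w^2 + 3*w - 10)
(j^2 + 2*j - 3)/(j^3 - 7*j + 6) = 1/(j - 2)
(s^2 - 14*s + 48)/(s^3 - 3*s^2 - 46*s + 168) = (s - 8)/(s^2 + 3*s - 28)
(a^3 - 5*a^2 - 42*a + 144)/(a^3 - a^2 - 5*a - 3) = (a^2 - 2*a - 48)/(a^2 + 2*a + 1)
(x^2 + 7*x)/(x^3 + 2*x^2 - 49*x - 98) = x/(x^2 - 5*x - 14)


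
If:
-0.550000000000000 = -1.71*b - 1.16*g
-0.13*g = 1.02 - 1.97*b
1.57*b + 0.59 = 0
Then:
No Solution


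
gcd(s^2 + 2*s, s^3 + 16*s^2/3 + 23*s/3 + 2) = s + 2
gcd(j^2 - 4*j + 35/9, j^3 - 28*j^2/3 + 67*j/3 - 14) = j - 7/3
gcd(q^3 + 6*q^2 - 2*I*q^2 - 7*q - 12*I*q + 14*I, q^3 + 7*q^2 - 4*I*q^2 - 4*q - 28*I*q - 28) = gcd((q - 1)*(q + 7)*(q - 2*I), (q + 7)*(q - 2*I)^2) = q^2 + q*(7 - 2*I) - 14*I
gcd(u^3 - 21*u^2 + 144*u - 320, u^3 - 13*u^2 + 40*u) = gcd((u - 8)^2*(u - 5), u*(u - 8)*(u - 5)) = u^2 - 13*u + 40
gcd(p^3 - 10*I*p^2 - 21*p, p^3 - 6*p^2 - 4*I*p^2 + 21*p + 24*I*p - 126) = p - 7*I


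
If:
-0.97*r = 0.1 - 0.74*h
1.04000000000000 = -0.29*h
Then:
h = -3.59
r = -2.84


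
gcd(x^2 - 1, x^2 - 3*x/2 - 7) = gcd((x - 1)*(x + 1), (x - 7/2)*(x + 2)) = 1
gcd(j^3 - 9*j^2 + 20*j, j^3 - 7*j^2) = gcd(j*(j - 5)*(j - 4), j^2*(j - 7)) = j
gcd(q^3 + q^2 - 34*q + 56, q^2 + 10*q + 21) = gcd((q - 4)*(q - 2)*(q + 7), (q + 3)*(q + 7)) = q + 7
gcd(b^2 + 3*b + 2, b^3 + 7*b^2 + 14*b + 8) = b^2 + 3*b + 2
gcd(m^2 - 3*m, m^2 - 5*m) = m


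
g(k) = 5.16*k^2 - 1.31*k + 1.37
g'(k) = 10.32*k - 1.31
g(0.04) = 1.33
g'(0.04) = -0.90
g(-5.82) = 183.78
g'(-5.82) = -61.37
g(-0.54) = 3.58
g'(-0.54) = -6.88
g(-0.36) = 2.51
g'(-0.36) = -5.03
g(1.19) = 7.12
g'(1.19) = 10.97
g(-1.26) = 11.21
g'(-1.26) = -14.31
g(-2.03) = 25.29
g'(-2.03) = -22.26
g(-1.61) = 16.85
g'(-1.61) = -17.93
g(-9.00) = 431.12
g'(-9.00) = -94.19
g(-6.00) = 194.99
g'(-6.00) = -63.23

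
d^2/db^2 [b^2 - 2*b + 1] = 2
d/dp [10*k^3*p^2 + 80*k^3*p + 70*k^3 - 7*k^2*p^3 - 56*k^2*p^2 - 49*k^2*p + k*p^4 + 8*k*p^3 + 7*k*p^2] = k*(20*k^2*p + 80*k^2 - 21*k*p^2 - 112*k*p - 49*k + 4*p^3 + 24*p^2 + 14*p)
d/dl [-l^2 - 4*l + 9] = -2*l - 4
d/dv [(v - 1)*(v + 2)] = 2*v + 1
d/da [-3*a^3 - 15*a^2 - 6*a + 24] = -9*a^2 - 30*a - 6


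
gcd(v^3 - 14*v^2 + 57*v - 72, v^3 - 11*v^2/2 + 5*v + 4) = 1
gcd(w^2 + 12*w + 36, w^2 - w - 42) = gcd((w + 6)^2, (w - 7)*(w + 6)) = w + 6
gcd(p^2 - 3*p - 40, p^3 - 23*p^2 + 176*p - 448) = p - 8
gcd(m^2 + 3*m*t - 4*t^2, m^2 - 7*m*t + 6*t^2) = -m + t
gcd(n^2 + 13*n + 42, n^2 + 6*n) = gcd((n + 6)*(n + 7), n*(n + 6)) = n + 6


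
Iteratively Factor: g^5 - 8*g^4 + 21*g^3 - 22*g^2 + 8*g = (g - 2)*(g^4 - 6*g^3 + 9*g^2 - 4*g) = (g - 2)*(g - 1)*(g^3 - 5*g^2 + 4*g) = (g - 4)*(g - 2)*(g - 1)*(g^2 - g) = (g - 4)*(g - 2)*(g - 1)^2*(g)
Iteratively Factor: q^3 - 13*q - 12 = (q + 1)*(q^2 - q - 12) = (q - 4)*(q + 1)*(q + 3)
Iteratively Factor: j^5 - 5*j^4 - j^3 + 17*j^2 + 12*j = (j + 1)*(j^4 - 6*j^3 + 5*j^2 + 12*j) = (j - 4)*(j + 1)*(j^3 - 2*j^2 - 3*j) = (j - 4)*(j - 3)*(j + 1)*(j^2 + j) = j*(j - 4)*(j - 3)*(j + 1)*(j + 1)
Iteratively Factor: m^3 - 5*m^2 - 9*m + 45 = (m - 5)*(m^2 - 9) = (m - 5)*(m - 3)*(m + 3)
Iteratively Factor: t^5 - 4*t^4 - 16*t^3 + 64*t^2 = (t - 4)*(t^4 - 16*t^2) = (t - 4)^2*(t^3 + 4*t^2) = t*(t - 4)^2*(t^2 + 4*t) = t*(t - 4)^2*(t + 4)*(t)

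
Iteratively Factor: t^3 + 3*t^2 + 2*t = (t + 1)*(t^2 + 2*t) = t*(t + 1)*(t + 2)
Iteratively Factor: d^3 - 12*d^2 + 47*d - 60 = (d - 3)*(d^2 - 9*d + 20) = (d - 5)*(d - 3)*(d - 4)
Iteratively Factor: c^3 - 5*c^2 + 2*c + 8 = (c - 2)*(c^2 - 3*c - 4) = (c - 4)*(c - 2)*(c + 1)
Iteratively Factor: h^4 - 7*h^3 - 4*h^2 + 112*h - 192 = (h + 4)*(h^3 - 11*h^2 + 40*h - 48) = (h - 3)*(h + 4)*(h^2 - 8*h + 16) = (h - 4)*(h - 3)*(h + 4)*(h - 4)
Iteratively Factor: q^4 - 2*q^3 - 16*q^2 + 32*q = (q - 4)*(q^3 + 2*q^2 - 8*q) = (q - 4)*(q - 2)*(q^2 + 4*q) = q*(q - 4)*(q - 2)*(q + 4)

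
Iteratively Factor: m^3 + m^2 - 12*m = (m + 4)*(m^2 - 3*m) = (m - 3)*(m + 4)*(m)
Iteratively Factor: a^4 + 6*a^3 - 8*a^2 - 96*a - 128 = (a + 4)*(a^3 + 2*a^2 - 16*a - 32) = (a + 2)*(a + 4)*(a^2 - 16) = (a + 2)*(a + 4)^2*(a - 4)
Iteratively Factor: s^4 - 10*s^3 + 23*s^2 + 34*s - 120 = (s - 3)*(s^3 - 7*s^2 + 2*s + 40) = (s - 5)*(s - 3)*(s^2 - 2*s - 8) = (s - 5)*(s - 4)*(s - 3)*(s + 2)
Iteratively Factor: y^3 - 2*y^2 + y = (y)*(y^2 - 2*y + 1) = y*(y - 1)*(y - 1)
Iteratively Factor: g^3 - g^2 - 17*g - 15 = (g + 3)*(g^2 - 4*g - 5) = (g + 1)*(g + 3)*(g - 5)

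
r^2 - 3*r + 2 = (r - 2)*(r - 1)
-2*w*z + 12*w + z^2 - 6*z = (-2*w + z)*(z - 6)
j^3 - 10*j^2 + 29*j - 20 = (j - 5)*(j - 4)*(j - 1)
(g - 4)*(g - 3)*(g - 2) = g^3 - 9*g^2 + 26*g - 24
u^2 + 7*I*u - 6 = (u + I)*(u + 6*I)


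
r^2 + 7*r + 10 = (r + 2)*(r + 5)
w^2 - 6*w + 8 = (w - 4)*(w - 2)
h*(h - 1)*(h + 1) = h^3 - h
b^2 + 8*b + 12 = (b + 2)*(b + 6)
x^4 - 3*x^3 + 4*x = x*(x - 2)^2*(x + 1)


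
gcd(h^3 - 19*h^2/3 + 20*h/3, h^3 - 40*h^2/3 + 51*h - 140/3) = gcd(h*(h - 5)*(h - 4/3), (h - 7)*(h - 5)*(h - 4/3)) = h^2 - 19*h/3 + 20/3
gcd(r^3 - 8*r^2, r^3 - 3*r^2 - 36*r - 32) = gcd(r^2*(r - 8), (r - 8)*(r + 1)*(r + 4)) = r - 8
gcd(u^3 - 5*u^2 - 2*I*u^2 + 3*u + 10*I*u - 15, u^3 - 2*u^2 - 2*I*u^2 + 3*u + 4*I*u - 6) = u^2 - 2*I*u + 3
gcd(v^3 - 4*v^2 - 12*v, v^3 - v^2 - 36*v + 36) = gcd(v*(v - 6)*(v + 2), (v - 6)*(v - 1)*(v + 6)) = v - 6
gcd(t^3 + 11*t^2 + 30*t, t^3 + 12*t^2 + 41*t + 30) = t^2 + 11*t + 30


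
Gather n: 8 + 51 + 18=77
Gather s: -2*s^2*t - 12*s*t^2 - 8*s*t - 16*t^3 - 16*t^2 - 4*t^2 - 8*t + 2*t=-2*s^2*t + s*(-12*t^2 - 8*t) - 16*t^3 - 20*t^2 - 6*t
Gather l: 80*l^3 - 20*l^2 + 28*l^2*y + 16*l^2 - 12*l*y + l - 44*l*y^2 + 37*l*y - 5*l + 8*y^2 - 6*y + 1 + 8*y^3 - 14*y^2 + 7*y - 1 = 80*l^3 + l^2*(28*y - 4) + l*(-44*y^2 + 25*y - 4) + 8*y^3 - 6*y^2 + y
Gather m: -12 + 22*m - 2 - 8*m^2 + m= -8*m^2 + 23*m - 14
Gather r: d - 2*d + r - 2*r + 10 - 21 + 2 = -d - r - 9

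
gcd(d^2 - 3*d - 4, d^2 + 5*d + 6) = 1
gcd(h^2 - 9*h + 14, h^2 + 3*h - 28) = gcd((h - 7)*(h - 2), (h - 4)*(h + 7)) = 1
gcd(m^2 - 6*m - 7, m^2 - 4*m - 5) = m + 1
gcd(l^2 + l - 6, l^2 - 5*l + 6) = l - 2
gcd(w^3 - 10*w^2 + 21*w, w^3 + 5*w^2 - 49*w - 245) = w - 7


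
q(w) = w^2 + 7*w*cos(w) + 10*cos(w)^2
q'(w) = -7*w*sin(w) + 2*w - 20*sin(w)*cos(w) + 7*cos(w)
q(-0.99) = 0.19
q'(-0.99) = 5.24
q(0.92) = 8.42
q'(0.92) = -8.68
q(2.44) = -1.26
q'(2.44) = -1.63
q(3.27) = -2.17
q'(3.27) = -0.01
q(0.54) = 10.89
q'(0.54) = -3.68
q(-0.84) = 1.24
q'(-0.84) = 8.55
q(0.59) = 10.68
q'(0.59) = -4.55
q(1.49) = 3.13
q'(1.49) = -8.46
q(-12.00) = 80.24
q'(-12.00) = 17.92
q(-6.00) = 4.89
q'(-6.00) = 1.09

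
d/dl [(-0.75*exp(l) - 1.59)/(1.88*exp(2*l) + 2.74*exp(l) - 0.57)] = (1.41*exp(2*l) + 5.9784*exp(l) + 4.7841)*exp(l)/(3.5344*exp(4*l) + 10.3024*exp(3*l) + 5.3644*exp(2*l) - 3.1236*exp(l) + 0.3249)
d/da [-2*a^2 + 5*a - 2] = 5 - 4*a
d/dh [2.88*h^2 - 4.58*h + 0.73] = 5.76*h - 4.58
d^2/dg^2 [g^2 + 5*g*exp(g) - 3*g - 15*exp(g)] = 5*g*exp(g) - 5*exp(g) + 2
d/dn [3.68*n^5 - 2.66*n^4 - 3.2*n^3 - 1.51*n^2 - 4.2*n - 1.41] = 18.4*n^4 - 10.64*n^3 - 9.6*n^2 - 3.02*n - 4.2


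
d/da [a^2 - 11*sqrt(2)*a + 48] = 2*a - 11*sqrt(2)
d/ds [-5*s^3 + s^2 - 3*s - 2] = -15*s^2 + 2*s - 3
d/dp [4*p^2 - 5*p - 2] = 8*p - 5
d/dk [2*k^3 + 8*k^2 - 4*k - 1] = 6*k^2 + 16*k - 4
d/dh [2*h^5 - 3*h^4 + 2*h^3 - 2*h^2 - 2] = 2*h*(5*h^3 - 6*h^2 + 3*h - 2)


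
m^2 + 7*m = m*(m + 7)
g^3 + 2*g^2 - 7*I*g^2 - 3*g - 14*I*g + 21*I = (g - 1)*(g + 3)*(g - 7*I)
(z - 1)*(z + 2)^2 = z^3 + 3*z^2 - 4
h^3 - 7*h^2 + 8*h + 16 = (h - 4)^2*(h + 1)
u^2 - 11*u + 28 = (u - 7)*(u - 4)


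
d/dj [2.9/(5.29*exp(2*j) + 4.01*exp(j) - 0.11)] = (-30.682*exp(j) - 11.629)*exp(j)/(5.29*exp(2*j) + 4.01*exp(j) - 0.11)^2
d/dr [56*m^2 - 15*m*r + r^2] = -15*m + 2*r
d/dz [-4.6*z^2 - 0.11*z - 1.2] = -9.2*z - 0.11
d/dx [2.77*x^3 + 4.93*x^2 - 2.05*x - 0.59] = 8.31*x^2 + 9.86*x - 2.05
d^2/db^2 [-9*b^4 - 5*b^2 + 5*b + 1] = -108*b^2 - 10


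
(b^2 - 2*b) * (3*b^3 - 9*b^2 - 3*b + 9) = 3*b^5 - 15*b^4 + 15*b^3 + 15*b^2 - 18*b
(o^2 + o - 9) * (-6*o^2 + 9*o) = -6*o^4 + 3*o^3 + 63*o^2 - 81*o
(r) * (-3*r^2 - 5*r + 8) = -3*r^3 - 5*r^2 + 8*r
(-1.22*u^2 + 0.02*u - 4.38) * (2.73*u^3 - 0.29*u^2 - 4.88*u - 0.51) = -3.3306*u^5 + 0.4084*u^4 - 6.0096*u^3 + 1.7948*u^2 + 21.3642*u + 2.2338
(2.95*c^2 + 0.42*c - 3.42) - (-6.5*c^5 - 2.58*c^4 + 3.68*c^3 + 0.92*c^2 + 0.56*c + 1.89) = 6.5*c^5 + 2.58*c^4 - 3.68*c^3 + 2.03*c^2 - 0.14*c - 5.31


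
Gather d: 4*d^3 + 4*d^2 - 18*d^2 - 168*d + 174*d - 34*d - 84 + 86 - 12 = 4*d^3 - 14*d^2 - 28*d - 10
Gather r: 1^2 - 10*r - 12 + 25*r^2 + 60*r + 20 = 25*r^2 + 50*r + 9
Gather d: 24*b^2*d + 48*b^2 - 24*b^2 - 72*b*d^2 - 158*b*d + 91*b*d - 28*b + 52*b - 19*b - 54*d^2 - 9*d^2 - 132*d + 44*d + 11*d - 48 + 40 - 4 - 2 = 24*b^2 + 5*b + d^2*(-72*b - 63) + d*(24*b^2 - 67*b - 77) - 14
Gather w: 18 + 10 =28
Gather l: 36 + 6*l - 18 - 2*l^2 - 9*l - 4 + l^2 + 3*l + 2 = 16 - l^2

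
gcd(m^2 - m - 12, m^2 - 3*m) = 1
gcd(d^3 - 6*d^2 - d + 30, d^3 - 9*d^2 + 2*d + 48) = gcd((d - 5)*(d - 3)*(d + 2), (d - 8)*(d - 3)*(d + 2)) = d^2 - d - 6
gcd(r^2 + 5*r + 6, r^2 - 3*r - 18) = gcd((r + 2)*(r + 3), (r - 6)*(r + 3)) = r + 3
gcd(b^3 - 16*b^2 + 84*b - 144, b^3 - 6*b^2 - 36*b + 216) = b^2 - 12*b + 36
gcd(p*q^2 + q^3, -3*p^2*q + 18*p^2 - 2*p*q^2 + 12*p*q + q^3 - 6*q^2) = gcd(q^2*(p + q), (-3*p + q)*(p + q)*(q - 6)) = p + q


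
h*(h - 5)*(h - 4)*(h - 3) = h^4 - 12*h^3 + 47*h^2 - 60*h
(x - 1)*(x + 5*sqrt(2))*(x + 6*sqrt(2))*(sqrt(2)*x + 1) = sqrt(2)*x^4 - sqrt(2)*x^3 + 23*x^3 - 23*x^2 + 71*sqrt(2)*x^2 - 71*sqrt(2)*x + 60*x - 60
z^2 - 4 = (z - 2)*(z + 2)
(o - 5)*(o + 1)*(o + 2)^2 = o^4 - 17*o^2 - 36*o - 20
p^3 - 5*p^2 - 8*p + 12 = (p - 6)*(p - 1)*(p + 2)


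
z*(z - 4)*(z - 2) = z^3 - 6*z^2 + 8*z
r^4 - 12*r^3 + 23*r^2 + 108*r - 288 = (r - 8)*(r - 4)*(r - 3)*(r + 3)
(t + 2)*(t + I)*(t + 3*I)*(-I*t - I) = -I*t^4 + 4*t^3 - 3*I*t^3 + 12*t^2 + I*t^2 + 8*t + 9*I*t + 6*I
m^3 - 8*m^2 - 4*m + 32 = (m - 8)*(m - 2)*(m + 2)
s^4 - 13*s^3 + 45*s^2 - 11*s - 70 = (s - 7)*(s - 5)*(s - 2)*(s + 1)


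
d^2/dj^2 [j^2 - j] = 2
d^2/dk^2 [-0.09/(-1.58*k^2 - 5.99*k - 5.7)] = (-0.449352*k^2 - 1.703556*k + 0.09*(3.16*k + 5.99)*(6.32*k + 11.98) - 1.62108)/(1.58*k^2 + 5.99*k + 5.7)^3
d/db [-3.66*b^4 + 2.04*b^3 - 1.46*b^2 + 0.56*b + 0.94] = -14.64*b^3 + 6.12*b^2 - 2.92*b + 0.56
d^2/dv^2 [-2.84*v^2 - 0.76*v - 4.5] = -5.68000000000000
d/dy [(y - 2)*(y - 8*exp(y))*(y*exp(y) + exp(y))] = (y^3 - 16*y^2*exp(y) + 2*y^2 - 4*y + 40*exp(y) - 2)*exp(y)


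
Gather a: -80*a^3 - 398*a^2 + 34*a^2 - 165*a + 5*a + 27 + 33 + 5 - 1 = -80*a^3 - 364*a^2 - 160*a + 64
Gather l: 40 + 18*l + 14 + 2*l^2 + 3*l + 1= 2*l^2 + 21*l + 55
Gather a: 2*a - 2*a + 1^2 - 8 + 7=0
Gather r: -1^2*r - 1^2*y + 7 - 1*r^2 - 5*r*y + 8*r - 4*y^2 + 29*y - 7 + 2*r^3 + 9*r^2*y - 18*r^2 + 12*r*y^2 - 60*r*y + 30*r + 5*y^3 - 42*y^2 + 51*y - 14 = 2*r^3 + r^2*(9*y - 19) + r*(12*y^2 - 65*y + 37) + 5*y^3 - 46*y^2 + 79*y - 14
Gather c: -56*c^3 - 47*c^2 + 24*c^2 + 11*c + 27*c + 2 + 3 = -56*c^3 - 23*c^2 + 38*c + 5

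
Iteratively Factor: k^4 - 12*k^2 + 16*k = (k - 2)*(k^3 + 2*k^2 - 8*k) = k*(k - 2)*(k^2 + 2*k - 8) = k*(k - 2)^2*(k + 4)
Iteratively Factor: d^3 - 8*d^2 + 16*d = (d)*(d^2 - 8*d + 16) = d*(d - 4)*(d - 4)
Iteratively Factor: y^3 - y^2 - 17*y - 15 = (y - 5)*(y^2 + 4*y + 3) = (y - 5)*(y + 3)*(y + 1)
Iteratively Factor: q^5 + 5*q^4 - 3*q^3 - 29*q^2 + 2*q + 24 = (q - 1)*(q^4 + 6*q^3 + 3*q^2 - 26*q - 24) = (q - 1)*(q + 4)*(q^3 + 2*q^2 - 5*q - 6) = (q - 1)*(q + 3)*(q + 4)*(q^2 - q - 2) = (q - 2)*(q - 1)*(q + 3)*(q + 4)*(q + 1)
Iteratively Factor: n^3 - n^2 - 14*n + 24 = (n - 3)*(n^2 + 2*n - 8) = (n - 3)*(n - 2)*(n + 4)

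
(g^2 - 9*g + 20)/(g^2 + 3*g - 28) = (g - 5)/(g + 7)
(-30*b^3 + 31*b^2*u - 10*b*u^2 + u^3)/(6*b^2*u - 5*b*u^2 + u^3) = (-5*b + u)/u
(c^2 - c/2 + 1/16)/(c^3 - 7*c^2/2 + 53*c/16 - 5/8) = (4*c - 1)/(4*c^2 - 13*c + 10)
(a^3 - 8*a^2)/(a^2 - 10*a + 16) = a^2/(a - 2)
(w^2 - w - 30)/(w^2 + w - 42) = (w + 5)/(w + 7)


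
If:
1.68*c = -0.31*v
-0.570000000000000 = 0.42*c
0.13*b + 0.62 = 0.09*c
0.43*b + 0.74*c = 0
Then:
No Solution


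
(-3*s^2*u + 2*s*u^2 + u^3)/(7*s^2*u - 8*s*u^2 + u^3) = (-3*s - u)/(7*s - u)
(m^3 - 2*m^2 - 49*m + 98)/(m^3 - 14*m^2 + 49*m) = (m^2 + 5*m - 14)/(m*(m - 7))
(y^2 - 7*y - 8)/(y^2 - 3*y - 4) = (y - 8)/(y - 4)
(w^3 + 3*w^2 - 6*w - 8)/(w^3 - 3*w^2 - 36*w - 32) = (w - 2)/(w - 8)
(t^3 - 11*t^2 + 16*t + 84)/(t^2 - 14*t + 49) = (t^2 - 4*t - 12)/(t - 7)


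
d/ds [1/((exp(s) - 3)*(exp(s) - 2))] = (5 - 2*exp(s))*exp(s)/(exp(4*s) - 10*exp(3*s) + 37*exp(2*s) - 60*exp(s) + 36)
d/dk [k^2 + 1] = 2*k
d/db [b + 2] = 1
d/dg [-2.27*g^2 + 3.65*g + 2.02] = 3.65 - 4.54*g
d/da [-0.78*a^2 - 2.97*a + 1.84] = -1.56*a - 2.97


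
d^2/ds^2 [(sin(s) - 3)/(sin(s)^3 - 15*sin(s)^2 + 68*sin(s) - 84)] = (-4*sin(s)^7 + 72*sin(s)^6 - 442*sin(s)^5 + 870*sin(s)^4 + 1682*sin(s)^3 - 11226*sin(s)^2 + 19368*sin(s) - 8760)/(sin(s)^3 - 15*sin(s)^2 + 68*sin(s) - 84)^3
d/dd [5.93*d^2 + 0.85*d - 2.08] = 11.86*d + 0.85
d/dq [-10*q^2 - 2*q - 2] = -20*q - 2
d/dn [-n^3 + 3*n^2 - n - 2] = -3*n^2 + 6*n - 1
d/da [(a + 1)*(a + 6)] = 2*a + 7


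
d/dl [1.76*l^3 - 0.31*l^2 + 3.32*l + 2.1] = 5.28*l^2 - 0.62*l + 3.32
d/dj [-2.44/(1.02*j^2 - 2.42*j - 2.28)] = (4.9776*j - 5.9048)/(-1.02*j^2 + 2.42*j + 2.28)^2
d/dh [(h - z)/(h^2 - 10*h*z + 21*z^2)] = (h^2 - 10*h*z + 21*z^2 - 2*(h - 5*z)*(h - z))/(h^2 - 10*h*z + 21*z^2)^2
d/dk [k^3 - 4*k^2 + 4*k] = 3*k^2 - 8*k + 4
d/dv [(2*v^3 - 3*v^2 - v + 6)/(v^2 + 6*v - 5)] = (2*v^4 + 24*v^3 - 47*v^2 + 18*v - 31)/(v^4 + 12*v^3 + 26*v^2 - 60*v + 25)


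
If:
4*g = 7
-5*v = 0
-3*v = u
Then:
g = 7/4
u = 0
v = 0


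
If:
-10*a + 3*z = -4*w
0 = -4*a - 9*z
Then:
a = -9*z/4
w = -51*z/8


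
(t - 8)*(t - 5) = t^2 - 13*t + 40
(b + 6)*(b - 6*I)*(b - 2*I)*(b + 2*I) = b^4 + 6*b^3 - 6*I*b^3 + 4*b^2 - 36*I*b^2 + 24*b - 24*I*b - 144*I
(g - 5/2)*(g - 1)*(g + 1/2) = g^3 - 3*g^2 + 3*g/4 + 5/4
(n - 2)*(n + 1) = n^2 - n - 2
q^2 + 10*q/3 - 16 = (q - 8/3)*(q + 6)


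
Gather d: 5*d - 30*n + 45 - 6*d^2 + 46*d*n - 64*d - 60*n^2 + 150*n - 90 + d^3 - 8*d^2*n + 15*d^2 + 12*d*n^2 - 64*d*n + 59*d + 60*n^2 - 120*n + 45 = d^3 + d^2*(9 - 8*n) + d*(12*n^2 - 18*n)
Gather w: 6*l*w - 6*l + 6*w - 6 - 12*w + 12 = -6*l + w*(6*l - 6) + 6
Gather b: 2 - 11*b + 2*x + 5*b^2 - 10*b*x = 5*b^2 + b*(-10*x - 11) + 2*x + 2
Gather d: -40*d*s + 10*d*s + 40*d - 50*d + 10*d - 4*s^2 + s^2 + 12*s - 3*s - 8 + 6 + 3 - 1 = -30*d*s - 3*s^2 + 9*s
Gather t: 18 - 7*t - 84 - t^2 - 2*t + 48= -t^2 - 9*t - 18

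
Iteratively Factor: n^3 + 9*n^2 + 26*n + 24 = (n + 4)*(n^2 + 5*n + 6) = (n + 2)*(n + 4)*(n + 3)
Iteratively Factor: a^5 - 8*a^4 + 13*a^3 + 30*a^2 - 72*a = (a + 2)*(a^4 - 10*a^3 + 33*a^2 - 36*a) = (a - 4)*(a + 2)*(a^3 - 6*a^2 + 9*a) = (a - 4)*(a - 3)*(a + 2)*(a^2 - 3*a) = (a - 4)*(a - 3)^2*(a + 2)*(a)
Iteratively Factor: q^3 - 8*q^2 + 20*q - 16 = (q - 4)*(q^2 - 4*q + 4) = (q - 4)*(q - 2)*(q - 2)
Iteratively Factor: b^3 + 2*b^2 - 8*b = (b - 2)*(b^2 + 4*b) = (b - 2)*(b + 4)*(b)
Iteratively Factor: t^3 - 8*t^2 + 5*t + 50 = (t - 5)*(t^2 - 3*t - 10) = (t - 5)^2*(t + 2)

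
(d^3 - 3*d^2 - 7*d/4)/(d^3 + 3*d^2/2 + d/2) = (d - 7/2)/(d + 1)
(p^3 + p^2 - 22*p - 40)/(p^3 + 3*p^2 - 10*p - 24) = (p - 5)/(p - 3)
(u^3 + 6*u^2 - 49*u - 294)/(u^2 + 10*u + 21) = (u^2 - u - 42)/(u + 3)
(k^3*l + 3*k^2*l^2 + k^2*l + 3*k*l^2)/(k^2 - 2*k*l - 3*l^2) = k*l*(k^2 + 3*k*l + k + 3*l)/(k^2 - 2*k*l - 3*l^2)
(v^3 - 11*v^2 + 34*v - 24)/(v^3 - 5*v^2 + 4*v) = (v - 6)/v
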